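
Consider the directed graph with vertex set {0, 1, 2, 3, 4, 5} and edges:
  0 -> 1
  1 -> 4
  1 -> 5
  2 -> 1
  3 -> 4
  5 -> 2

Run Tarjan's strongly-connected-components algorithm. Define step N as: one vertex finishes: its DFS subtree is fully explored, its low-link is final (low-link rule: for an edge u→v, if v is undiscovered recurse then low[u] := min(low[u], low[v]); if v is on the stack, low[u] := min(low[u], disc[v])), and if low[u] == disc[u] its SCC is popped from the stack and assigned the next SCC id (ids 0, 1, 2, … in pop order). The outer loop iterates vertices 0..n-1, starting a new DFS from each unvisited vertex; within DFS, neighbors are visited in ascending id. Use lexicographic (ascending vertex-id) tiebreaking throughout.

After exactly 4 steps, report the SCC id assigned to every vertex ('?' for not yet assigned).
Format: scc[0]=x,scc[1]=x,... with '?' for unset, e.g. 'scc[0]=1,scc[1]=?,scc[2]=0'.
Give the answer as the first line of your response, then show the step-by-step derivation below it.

scc[0]=?,scc[1]=1,scc[2]=1,scc[3]=?,scc[4]=0,scc[5]=1

step 1: low=(low[0]=0,low[1]=1,low[2]=?,low[3]=?,low[4]=2,low[5]=?); scc=(scc[0]=?,scc[1]=?,scc[2]=?,scc[3]=?,scc[4]=0,scc[5]=?)
step 2: low=(low[0]=0,low[1]=1,low[2]=1,low[3]=?,low[4]=2,low[5]=3); scc=(scc[0]=?,scc[1]=?,scc[2]=?,scc[3]=?,scc[4]=0,scc[5]=?)
step 3: low=(low[0]=0,low[1]=1,low[2]=1,low[3]=?,low[4]=2,low[5]=1); scc=(scc[0]=?,scc[1]=?,scc[2]=?,scc[3]=?,scc[4]=0,scc[5]=?)
step 4: low=(low[0]=0,low[1]=1,low[2]=1,low[3]=?,low[4]=2,low[5]=1); scc=(scc[0]=?,scc[1]=1,scc[2]=1,scc[3]=?,scc[4]=0,scc[5]=1)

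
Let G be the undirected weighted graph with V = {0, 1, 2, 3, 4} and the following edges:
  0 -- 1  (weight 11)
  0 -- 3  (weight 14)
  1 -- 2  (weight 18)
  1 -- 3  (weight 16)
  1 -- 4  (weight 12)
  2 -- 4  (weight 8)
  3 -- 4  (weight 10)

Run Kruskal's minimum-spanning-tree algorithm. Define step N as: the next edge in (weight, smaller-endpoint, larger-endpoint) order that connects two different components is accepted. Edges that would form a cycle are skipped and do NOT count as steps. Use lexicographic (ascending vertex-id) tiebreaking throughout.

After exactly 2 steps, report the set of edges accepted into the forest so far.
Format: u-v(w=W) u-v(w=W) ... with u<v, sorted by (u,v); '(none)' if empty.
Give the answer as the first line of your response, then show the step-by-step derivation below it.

2-4(w=8) 3-4(w=10)

step 1: add edge 2-4 (w=8); MST = {2-4(w=8)}
step 2: add edge 3-4 (w=10); MST = {2-4(w=8) 3-4(w=10)}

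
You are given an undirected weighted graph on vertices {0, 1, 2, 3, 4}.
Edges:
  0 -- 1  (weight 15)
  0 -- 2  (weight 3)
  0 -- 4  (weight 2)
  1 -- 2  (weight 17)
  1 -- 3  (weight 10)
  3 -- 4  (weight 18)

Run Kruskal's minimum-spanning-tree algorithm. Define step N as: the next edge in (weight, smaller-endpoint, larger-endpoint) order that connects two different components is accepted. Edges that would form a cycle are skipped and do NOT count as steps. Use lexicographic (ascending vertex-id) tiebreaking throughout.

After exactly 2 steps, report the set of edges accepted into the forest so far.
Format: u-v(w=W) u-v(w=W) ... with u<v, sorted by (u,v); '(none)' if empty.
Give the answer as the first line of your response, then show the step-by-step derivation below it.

0-2(w=3) 0-4(w=2)

step 1: add edge 0-4 (w=2); MST = {0-4(w=2)}
step 2: add edge 0-2 (w=3); MST = {0-2(w=3) 0-4(w=2)}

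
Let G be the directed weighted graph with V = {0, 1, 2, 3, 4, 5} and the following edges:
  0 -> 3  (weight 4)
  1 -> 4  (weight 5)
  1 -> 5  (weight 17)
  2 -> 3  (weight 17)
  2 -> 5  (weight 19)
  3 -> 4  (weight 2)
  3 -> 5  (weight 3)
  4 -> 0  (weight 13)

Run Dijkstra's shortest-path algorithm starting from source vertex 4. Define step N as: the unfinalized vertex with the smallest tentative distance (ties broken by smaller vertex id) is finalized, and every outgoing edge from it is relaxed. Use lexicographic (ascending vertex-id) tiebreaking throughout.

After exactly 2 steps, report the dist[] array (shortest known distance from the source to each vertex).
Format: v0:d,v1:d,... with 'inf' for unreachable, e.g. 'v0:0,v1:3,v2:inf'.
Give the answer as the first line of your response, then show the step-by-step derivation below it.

v0:13,v1:inf,v2:inf,v3:17,v4:0,v5:inf

step 1: dist = v0:13,v1:inf,v2:inf,v3:inf,v4:0,v5:inf
step 2: dist = v0:13,v1:inf,v2:inf,v3:17,v4:0,v5:inf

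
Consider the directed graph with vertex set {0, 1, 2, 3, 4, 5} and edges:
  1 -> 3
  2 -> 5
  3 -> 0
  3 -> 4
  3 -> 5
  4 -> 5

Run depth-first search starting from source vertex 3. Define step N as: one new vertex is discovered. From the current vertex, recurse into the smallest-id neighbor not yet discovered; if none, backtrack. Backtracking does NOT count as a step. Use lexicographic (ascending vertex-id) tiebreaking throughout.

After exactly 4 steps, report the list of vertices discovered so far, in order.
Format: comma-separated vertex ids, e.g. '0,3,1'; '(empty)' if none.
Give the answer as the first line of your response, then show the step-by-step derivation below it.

3,0,4,5

step 1: discover 3; path=3; order=3
step 2: discover 0; path=3>0; order=3,0
step 3: discover 4; path=3>4; order=3,0,4
step 4: discover 5; path=3>4>5; order=3,0,4,5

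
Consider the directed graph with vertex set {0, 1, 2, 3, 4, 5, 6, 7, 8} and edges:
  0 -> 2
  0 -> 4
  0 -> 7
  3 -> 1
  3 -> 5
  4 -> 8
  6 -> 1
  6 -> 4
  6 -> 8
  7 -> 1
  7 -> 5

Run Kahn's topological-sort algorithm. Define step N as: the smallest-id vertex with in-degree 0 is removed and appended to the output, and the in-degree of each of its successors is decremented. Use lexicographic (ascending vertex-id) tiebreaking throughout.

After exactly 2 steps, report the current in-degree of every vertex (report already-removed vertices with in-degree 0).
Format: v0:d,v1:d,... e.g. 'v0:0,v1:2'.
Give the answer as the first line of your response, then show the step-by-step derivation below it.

v0:0,v1:3,v2:0,v3:0,v4:1,v5:2,v6:0,v7:0,v8:2

step 1: output 0; order=[0]; indeg=(0,3,0,0,1,2,0,0,2)
step 2: output 2; order=[0,2]; indeg=(0,3,0,0,1,2,0,0,2)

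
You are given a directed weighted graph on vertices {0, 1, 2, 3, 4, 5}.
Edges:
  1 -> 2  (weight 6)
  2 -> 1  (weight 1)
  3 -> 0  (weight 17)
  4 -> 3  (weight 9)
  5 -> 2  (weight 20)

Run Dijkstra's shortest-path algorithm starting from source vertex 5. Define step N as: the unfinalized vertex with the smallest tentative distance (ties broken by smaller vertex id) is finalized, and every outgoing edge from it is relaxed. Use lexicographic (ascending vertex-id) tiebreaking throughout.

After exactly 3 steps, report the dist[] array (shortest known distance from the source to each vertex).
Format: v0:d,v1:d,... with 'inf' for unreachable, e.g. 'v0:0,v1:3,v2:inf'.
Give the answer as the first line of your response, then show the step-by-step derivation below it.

v0:inf,v1:21,v2:20,v3:inf,v4:inf,v5:0

step 1: dist = v0:inf,v1:inf,v2:20,v3:inf,v4:inf,v5:0
step 2: dist = v0:inf,v1:21,v2:20,v3:inf,v4:inf,v5:0
step 3: dist = v0:inf,v1:21,v2:20,v3:inf,v4:inf,v5:0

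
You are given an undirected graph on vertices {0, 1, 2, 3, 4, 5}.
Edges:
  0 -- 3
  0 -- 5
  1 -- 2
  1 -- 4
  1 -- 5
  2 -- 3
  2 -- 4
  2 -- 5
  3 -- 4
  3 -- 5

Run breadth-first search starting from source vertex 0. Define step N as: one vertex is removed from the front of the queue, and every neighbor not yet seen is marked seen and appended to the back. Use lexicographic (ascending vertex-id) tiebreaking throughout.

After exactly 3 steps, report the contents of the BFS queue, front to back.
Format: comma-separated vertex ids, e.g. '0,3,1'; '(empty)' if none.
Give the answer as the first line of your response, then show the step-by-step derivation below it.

2,4,1

step 1: dequeue 0; queue=[3,5]; order=0
step 2: dequeue 3; queue=[5,2,4]; order=0,3
step 3: dequeue 5; queue=[2,4,1]; order=0,3,5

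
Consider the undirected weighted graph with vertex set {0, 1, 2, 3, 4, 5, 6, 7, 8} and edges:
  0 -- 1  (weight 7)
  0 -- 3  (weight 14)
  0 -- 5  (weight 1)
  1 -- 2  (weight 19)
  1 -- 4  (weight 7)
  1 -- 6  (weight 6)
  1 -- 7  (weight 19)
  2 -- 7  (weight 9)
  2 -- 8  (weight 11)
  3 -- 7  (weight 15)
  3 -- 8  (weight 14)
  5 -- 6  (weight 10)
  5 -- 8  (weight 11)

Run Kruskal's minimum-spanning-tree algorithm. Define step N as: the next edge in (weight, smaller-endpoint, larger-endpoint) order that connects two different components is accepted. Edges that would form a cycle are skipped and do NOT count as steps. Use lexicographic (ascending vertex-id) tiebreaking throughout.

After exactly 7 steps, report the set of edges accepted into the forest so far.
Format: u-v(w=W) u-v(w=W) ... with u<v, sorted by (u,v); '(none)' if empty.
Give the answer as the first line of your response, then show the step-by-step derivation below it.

0-1(w=7) 0-5(w=1) 1-4(w=7) 1-6(w=6) 2-7(w=9) 2-8(w=11) 5-8(w=11)

step 1: add edge 0-5 (w=1); MST = {0-5(w=1)}
step 2: add edge 1-6 (w=6); MST = {0-5(w=1) 1-6(w=6)}
step 3: add edge 0-1 (w=7); MST = {0-1(w=7) 0-5(w=1) 1-6(w=6)}
step 4: add edge 1-4 (w=7); MST = {0-1(w=7) 0-5(w=1) 1-4(w=7) 1-6(w=6)}
step 5: add edge 2-7 (w=9); MST = {0-1(w=7) 0-5(w=1) 1-4(w=7) 1-6(w=6) 2-7(w=9)}
step 6: add edge 2-8 (w=11); MST = {0-1(w=7) 0-5(w=1) 1-4(w=7) 1-6(w=6) 2-7(w=9) 2-8(w=11)}
step 7: add edge 5-8 (w=11); MST = {0-1(w=7) 0-5(w=1) 1-4(w=7) 1-6(w=6) 2-7(w=9) 2-8(w=11) 5-8(w=11)}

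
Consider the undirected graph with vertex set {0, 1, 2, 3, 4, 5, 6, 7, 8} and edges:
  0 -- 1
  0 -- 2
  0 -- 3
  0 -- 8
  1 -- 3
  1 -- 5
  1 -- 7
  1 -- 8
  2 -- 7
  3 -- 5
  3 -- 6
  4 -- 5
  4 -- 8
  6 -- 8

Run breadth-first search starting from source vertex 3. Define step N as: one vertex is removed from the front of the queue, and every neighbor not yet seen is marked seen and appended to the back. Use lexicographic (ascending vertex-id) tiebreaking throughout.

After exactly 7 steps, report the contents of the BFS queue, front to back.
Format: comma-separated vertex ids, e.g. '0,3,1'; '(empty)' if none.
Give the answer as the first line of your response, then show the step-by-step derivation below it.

7,4

step 1: dequeue 3; queue=[0,1,5,6]; order=3
step 2: dequeue 0; queue=[1,5,6,2,8]; order=3,0
step 3: dequeue 1; queue=[5,6,2,8,7]; order=3,0,1
step 4: dequeue 5; queue=[6,2,8,7,4]; order=3,0,1,5
step 5: dequeue 6; queue=[2,8,7,4]; order=3,0,1,5,6
step 6: dequeue 2; queue=[8,7,4]; order=3,0,1,5,6,2
step 7: dequeue 8; queue=[7,4]; order=3,0,1,5,6,2,8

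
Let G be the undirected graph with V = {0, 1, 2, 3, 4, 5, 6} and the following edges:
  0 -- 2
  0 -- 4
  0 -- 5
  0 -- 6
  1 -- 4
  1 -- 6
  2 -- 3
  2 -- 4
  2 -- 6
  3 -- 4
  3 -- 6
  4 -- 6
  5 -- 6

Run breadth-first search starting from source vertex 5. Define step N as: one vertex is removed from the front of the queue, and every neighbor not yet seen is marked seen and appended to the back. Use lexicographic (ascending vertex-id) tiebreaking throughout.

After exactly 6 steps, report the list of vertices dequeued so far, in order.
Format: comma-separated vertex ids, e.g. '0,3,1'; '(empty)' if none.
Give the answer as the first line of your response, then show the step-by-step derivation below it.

5,0,6,2,4,1

step 1: dequeue 5; queue=[0,6]; order=5
step 2: dequeue 0; queue=[6,2,4]; order=5,0
step 3: dequeue 6; queue=[2,4,1,3]; order=5,0,6
step 4: dequeue 2; queue=[4,1,3]; order=5,0,6,2
step 5: dequeue 4; queue=[1,3]; order=5,0,6,2,4
step 6: dequeue 1; queue=[3]; order=5,0,6,2,4,1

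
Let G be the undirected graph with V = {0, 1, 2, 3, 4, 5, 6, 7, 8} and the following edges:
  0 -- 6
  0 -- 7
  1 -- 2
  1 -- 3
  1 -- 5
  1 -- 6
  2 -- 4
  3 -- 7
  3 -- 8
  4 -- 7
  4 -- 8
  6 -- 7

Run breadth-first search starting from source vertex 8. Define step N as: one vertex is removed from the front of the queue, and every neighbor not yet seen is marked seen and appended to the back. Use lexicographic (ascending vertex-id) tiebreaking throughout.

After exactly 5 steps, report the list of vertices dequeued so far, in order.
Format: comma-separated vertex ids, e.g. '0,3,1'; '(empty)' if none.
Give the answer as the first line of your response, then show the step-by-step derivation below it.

8,3,4,1,7

step 1: dequeue 8; queue=[3,4]; order=8
step 2: dequeue 3; queue=[4,1,7]; order=8,3
step 3: dequeue 4; queue=[1,7,2]; order=8,3,4
step 4: dequeue 1; queue=[7,2,5,6]; order=8,3,4,1
step 5: dequeue 7; queue=[2,5,6,0]; order=8,3,4,1,7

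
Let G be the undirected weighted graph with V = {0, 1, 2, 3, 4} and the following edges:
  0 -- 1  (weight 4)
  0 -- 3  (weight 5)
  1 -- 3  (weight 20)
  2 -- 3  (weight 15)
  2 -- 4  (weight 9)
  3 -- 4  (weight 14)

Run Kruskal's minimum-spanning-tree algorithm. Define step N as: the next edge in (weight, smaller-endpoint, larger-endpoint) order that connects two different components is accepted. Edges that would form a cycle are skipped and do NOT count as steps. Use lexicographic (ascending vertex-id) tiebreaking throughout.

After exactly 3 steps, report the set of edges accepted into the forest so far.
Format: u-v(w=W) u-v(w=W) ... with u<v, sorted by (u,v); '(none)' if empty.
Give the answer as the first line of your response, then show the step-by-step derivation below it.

0-1(w=4) 0-3(w=5) 2-4(w=9)

step 1: add edge 0-1 (w=4); MST = {0-1(w=4)}
step 2: add edge 0-3 (w=5); MST = {0-1(w=4) 0-3(w=5)}
step 3: add edge 2-4 (w=9); MST = {0-1(w=4) 0-3(w=5) 2-4(w=9)}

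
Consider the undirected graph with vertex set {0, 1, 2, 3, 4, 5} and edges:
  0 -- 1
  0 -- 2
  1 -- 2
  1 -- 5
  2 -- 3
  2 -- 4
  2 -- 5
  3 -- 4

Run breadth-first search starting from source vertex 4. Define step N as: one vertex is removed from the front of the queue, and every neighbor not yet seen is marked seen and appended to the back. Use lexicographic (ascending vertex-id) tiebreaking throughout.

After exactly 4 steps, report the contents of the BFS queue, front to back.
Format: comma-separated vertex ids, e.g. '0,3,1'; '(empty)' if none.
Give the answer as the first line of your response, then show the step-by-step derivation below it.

1,5

step 1: dequeue 4; queue=[2,3]; order=4
step 2: dequeue 2; queue=[3,0,1,5]; order=4,2
step 3: dequeue 3; queue=[0,1,5]; order=4,2,3
step 4: dequeue 0; queue=[1,5]; order=4,2,3,0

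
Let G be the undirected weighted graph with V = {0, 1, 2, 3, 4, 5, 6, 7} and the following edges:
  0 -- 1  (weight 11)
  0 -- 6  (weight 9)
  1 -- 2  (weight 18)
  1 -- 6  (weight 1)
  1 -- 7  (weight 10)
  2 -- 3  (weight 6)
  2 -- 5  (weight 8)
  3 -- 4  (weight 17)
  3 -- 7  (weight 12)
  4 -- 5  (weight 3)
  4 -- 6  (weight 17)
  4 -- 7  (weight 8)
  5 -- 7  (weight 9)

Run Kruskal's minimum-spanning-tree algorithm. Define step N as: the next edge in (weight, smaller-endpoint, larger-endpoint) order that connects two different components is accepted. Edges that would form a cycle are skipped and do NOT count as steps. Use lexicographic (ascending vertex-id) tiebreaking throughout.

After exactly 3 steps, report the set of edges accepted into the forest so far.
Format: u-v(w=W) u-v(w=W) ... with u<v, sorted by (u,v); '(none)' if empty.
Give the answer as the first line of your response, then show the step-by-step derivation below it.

1-6(w=1) 2-3(w=6) 4-5(w=3)

step 1: add edge 1-6 (w=1); MST = {1-6(w=1)}
step 2: add edge 4-5 (w=3); MST = {1-6(w=1) 4-5(w=3)}
step 3: add edge 2-3 (w=6); MST = {1-6(w=1) 2-3(w=6) 4-5(w=3)}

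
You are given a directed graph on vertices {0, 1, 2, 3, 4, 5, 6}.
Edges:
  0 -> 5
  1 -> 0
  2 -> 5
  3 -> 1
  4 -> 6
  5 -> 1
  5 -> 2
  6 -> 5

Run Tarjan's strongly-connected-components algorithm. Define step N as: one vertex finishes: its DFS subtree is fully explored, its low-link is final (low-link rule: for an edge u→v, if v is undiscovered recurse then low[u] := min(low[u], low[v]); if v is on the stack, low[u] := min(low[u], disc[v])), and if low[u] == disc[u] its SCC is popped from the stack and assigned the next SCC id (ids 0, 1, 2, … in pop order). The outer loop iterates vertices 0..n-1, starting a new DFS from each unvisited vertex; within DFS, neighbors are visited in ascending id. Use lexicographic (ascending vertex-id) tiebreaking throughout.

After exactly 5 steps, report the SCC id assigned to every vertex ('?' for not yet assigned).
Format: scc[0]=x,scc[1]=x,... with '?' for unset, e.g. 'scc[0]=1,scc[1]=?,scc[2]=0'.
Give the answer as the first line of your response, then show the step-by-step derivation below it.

scc[0]=0,scc[1]=0,scc[2]=0,scc[3]=1,scc[4]=?,scc[5]=0,scc[6]=?

step 1: low=(low[0]=0,low[1]=0,low[2]=?,low[3]=?,low[4]=?,low[5]=1,low[6]=?); scc=(scc[0]=?,scc[1]=?,scc[2]=?,scc[3]=?,scc[4]=?,scc[5]=?,scc[6]=?)
step 2: low=(low[0]=0,low[1]=0,low[2]=1,low[3]=?,low[4]=?,low[5]=0,low[6]=?); scc=(scc[0]=?,scc[1]=?,scc[2]=?,scc[3]=?,scc[4]=?,scc[5]=?,scc[6]=?)
step 3: low=(low[0]=0,low[1]=0,low[2]=1,low[3]=?,low[4]=?,low[5]=0,low[6]=?); scc=(scc[0]=?,scc[1]=?,scc[2]=?,scc[3]=?,scc[4]=?,scc[5]=?,scc[6]=?)
step 4: low=(low[0]=0,low[1]=0,low[2]=1,low[3]=?,low[4]=?,low[5]=0,low[6]=?); scc=(scc[0]=0,scc[1]=0,scc[2]=0,scc[3]=?,scc[4]=?,scc[5]=0,scc[6]=?)
step 5: low=(low[0]=0,low[1]=0,low[2]=1,low[3]=4,low[4]=?,low[5]=0,low[6]=?); scc=(scc[0]=0,scc[1]=0,scc[2]=0,scc[3]=1,scc[4]=?,scc[5]=0,scc[6]=?)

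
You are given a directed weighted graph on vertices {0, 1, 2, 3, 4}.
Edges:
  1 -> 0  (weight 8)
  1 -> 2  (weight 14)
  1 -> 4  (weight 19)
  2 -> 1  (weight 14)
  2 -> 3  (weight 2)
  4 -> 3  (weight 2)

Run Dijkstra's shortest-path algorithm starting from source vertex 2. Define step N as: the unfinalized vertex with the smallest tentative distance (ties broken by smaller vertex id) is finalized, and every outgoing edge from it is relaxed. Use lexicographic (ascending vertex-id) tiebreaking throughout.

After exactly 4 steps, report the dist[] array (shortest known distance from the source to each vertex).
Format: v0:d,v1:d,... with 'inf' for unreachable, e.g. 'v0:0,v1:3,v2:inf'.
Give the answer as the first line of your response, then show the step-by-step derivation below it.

v0:22,v1:14,v2:0,v3:2,v4:33

step 1: dist = v0:inf,v1:14,v2:0,v3:2,v4:inf
step 2: dist = v0:inf,v1:14,v2:0,v3:2,v4:inf
step 3: dist = v0:22,v1:14,v2:0,v3:2,v4:33
step 4: dist = v0:22,v1:14,v2:0,v3:2,v4:33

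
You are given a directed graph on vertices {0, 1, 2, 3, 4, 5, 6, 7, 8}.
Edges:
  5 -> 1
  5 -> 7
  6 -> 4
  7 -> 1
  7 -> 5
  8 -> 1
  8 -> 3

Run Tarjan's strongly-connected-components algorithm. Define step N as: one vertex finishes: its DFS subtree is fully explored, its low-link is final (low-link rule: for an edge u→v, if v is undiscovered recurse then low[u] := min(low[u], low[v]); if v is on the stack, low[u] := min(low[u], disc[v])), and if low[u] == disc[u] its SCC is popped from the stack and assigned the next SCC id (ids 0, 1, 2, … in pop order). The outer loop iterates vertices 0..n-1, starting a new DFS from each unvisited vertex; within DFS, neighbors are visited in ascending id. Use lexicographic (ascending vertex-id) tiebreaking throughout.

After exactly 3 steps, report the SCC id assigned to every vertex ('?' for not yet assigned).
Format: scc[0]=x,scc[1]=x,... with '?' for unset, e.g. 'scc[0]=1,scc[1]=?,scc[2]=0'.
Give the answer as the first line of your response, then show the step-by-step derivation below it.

scc[0]=0,scc[1]=1,scc[2]=2,scc[3]=?,scc[4]=?,scc[5]=?,scc[6]=?,scc[7]=?,scc[8]=?

step 1: low=(low[0]=0,low[1]=?,low[2]=?,low[3]=?,low[4]=?,low[5]=?,low[6]=?,low[7]=?,low[8]=?); scc=(scc[0]=0,scc[1]=?,scc[2]=?,scc[3]=?,scc[4]=?,scc[5]=?,scc[6]=?,scc[7]=?,scc[8]=?)
step 2: low=(low[0]=0,low[1]=1,low[2]=?,low[3]=?,low[4]=?,low[5]=?,low[6]=?,low[7]=?,low[8]=?); scc=(scc[0]=0,scc[1]=1,scc[2]=?,scc[3]=?,scc[4]=?,scc[5]=?,scc[6]=?,scc[7]=?,scc[8]=?)
step 3: low=(low[0]=0,low[1]=1,low[2]=2,low[3]=?,low[4]=?,low[5]=?,low[6]=?,low[7]=?,low[8]=?); scc=(scc[0]=0,scc[1]=1,scc[2]=2,scc[3]=?,scc[4]=?,scc[5]=?,scc[6]=?,scc[7]=?,scc[8]=?)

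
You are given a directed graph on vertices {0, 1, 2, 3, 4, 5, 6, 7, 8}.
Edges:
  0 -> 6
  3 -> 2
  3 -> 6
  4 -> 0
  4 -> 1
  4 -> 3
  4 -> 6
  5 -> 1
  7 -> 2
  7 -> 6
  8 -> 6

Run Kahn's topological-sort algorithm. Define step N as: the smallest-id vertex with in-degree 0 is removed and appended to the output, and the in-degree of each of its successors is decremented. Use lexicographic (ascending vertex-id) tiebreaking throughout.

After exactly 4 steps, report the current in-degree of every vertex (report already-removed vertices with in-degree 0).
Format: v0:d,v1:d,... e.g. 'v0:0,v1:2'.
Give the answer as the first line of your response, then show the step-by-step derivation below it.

v0:0,v1:0,v2:1,v3:0,v4:0,v5:0,v6:2,v7:0,v8:0

step 1: output 4; order=[4]; indeg=(0,1,2,0,0,0,4,0,0)
step 2: output 0; order=[4,0]; indeg=(0,1,2,0,0,0,3,0,0)
step 3: output 3; order=[4,0,3]; indeg=(0,1,1,0,0,0,2,0,0)
step 4: output 5; order=[4,0,3,5]; indeg=(0,0,1,0,0,0,2,0,0)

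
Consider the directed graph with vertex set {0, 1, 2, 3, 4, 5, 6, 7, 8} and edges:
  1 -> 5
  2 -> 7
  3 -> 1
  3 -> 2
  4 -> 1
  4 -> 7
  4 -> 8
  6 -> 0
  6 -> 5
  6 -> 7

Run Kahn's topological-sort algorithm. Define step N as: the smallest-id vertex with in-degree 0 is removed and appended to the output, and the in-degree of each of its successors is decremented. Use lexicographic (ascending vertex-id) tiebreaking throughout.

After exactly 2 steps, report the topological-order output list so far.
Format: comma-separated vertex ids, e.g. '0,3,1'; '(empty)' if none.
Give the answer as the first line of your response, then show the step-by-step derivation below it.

3,2

step 1: output 3; order=[3]; indeg=(1,1,0,0,0,2,0,3,1)
step 2: output 2; order=[3,2]; indeg=(1,1,0,0,0,2,0,2,1)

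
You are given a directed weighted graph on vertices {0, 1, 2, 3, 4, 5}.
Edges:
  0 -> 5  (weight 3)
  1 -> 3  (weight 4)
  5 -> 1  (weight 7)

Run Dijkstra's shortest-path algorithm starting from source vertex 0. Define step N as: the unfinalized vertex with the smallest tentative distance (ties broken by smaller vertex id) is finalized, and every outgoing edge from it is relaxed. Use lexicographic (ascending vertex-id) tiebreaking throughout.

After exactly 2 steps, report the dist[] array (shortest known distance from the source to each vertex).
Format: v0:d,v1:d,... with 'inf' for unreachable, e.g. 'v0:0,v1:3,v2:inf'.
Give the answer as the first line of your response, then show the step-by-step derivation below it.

v0:0,v1:10,v2:inf,v3:inf,v4:inf,v5:3

step 1: dist = v0:0,v1:inf,v2:inf,v3:inf,v4:inf,v5:3
step 2: dist = v0:0,v1:10,v2:inf,v3:inf,v4:inf,v5:3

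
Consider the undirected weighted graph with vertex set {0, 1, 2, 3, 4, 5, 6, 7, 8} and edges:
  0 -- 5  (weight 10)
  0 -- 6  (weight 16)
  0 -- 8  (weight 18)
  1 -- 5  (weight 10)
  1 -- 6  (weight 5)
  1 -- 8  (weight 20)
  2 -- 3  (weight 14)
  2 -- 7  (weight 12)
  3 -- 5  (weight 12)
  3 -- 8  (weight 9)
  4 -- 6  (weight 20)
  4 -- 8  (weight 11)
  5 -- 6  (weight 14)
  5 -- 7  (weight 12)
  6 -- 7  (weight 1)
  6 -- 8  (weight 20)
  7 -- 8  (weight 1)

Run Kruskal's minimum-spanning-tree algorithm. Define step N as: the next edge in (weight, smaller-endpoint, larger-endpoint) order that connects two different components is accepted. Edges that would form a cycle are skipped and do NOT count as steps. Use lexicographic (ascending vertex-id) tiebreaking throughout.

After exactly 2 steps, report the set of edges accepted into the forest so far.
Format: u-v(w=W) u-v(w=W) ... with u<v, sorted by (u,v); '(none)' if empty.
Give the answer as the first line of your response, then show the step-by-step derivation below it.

6-7(w=1) 7-8(w=1)

step 1: add edge 6-7 (w=1); MST = {6-7(w=1)}
step 2: add edge 7-8 (w=1); MST = {6-7(w=1) 7-8(w=1)}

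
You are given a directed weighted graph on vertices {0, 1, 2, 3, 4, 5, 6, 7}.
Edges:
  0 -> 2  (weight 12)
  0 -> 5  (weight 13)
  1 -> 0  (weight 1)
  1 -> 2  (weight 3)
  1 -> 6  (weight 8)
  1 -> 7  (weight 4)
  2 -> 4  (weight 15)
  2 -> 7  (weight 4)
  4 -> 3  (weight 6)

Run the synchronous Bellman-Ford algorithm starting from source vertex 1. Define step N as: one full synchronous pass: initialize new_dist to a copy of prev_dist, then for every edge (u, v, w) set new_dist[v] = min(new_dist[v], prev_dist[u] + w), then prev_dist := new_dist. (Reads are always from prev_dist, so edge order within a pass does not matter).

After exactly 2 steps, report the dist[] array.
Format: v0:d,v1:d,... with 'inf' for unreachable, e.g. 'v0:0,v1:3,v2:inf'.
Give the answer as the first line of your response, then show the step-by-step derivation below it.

v0:1,v1:0,v2:3,v3:inf,v4:18,v5:14,v6:8,v7:4

step 1: dist = v0:1,v1:0,v2:3,v3:inf,v4:inf,v5:inf,v6:8,v7:4
step 2: dist = v0:1,v1:0,v2:3,v3:inf,v4:18,v5:14,v6:8,v7:4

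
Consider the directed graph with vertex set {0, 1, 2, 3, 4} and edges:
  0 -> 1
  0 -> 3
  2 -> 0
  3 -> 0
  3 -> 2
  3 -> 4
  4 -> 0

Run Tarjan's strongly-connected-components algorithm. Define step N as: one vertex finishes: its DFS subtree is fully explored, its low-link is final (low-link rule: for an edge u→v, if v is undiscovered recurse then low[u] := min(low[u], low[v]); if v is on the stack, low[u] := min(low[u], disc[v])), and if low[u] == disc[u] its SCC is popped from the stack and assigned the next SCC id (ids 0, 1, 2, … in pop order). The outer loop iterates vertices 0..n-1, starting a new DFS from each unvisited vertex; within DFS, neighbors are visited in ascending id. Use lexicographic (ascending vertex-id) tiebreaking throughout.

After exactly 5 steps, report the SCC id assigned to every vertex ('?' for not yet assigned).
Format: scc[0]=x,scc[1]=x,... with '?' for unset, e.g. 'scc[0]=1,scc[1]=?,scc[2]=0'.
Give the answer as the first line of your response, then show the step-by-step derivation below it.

scc[0]=1,scc[1]=0,scc[2]=1,scc[3]=1,scc[4]=1

step 1: low=(low[0]=0,low[1]=1,low[2]=?,low[3]=?,low[4]=?); scc=(scc[0]=?,scc[1]=0,scc[2]=?,scc[3]=?,scc[4]=?)
step 2: low=(low[0]=0,low[1]=1,low[2]=0,low[3]=0,low[4]=?); scc=(scc[0]=?,scc[1]=0,scc[2]=?,scc[3]=?,scc[4]=?)
step 3: low=(low[0]=0,low[1]=1,low[2]=0,low[3]=0,low[4]=0); scc=(scc[0]=?,scc[1]=0,scc[2]=?,scc[3]=?,scc[4]=?)
step 4: low=(low[0]=0,low[1]=1,low[2]=0,low[3]=0,low[4]=0); scc=(scc[0]=?,scc[1]=0,scc[2]=?,scc[3]=?,scc[4]=?)
step 5: low=(low[0]=0,low[1]=1,low[2]=0,low[3]=0,low[4]=0); scc=(scc[0]=1,scc[1]=0,scc[2]=1,scc[3]=1,scc[4]=1)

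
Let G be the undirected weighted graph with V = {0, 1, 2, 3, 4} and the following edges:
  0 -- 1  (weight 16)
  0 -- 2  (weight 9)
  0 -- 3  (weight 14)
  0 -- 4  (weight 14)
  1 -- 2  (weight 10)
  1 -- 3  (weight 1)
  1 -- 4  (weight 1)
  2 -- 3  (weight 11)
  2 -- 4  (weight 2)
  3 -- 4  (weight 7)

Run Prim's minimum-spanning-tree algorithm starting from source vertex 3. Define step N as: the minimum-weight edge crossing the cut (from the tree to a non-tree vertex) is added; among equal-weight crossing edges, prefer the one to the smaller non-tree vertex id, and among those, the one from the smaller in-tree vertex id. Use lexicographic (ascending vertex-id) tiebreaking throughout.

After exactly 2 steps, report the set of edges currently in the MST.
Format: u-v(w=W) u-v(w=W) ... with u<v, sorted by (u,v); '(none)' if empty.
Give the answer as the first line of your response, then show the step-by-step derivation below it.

1-3(w=1) 1-4(w=1)

step 1: add edge 1-3 (w=1); MST = {1-3(w=1)}
step 2: add edge 1-4 (w=1); MST = {1-3(w=1) 1-4(w=1)}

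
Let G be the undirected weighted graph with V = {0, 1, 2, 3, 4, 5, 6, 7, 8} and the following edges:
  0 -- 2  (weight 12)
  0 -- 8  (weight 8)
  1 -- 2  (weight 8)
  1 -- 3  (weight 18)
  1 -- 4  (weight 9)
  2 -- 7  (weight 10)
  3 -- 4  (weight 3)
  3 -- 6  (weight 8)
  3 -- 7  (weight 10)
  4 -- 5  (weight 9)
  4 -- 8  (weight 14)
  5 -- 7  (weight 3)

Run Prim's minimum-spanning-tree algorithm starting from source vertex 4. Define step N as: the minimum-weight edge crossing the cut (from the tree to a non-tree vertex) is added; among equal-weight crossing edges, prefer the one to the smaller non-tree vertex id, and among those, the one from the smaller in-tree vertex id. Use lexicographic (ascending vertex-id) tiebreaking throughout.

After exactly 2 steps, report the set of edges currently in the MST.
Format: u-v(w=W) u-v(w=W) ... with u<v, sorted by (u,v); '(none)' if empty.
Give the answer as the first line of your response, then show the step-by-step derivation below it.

3-4(w=3) 3-6(w=8)

step 1: add edge 3-4 (w=3); MST = {3-4(w=3)}
step 2: add edge 3-6 (w=8); MST = {3-4(w=3) 3-6(w=8)}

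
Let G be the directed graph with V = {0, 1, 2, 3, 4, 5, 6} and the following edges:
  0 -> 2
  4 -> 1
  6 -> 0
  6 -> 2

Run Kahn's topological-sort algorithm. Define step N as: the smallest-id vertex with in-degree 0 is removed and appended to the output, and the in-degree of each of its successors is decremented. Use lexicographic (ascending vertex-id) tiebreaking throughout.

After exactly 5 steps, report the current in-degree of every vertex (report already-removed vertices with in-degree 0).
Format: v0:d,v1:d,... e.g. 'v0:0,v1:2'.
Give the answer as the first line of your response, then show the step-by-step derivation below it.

v0:0,v1:0,v2:1,v3:0,v4:0,v5:0,v6:0

step 1: output 3; order=[3]; indeg=(1,1,2,0,0,0,0)
step 2: output 4; order=[3,4]; indeg=(1,0,2,0,0,0,0)
step 3: output 1; order=[3,4,1]; indeg=(1,0,2,0,0,0,0)
step 4: output 5; order=[3,4,1,5]; indeg=(1,0,2,0,0,0,0)
step 5: output 6; order=[3,4,1,5,6]; indeg=(0,0,1,0,0,0,0)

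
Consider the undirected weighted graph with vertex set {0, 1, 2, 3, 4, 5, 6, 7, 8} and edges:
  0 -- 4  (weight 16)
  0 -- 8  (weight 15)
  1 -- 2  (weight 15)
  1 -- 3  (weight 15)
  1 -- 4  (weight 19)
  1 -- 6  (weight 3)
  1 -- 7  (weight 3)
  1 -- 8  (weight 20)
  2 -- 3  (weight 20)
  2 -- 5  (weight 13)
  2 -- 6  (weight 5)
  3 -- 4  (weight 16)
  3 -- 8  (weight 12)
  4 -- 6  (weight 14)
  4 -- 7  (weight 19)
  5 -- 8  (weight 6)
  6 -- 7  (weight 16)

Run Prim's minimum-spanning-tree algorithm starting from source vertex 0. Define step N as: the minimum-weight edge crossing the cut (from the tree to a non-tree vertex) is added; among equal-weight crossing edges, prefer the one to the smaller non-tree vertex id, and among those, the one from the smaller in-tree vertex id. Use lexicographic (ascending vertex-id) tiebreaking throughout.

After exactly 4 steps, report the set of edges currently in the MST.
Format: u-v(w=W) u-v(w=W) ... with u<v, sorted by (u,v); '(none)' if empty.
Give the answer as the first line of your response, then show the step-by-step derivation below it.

0-8(w=15) 2-5(w=13) 3-8(w=12) 5-8(w=6)

step 1: add edge 0-8 (w=15); MST = {0-8(w=15)}
step 2: add edge 5-8 (w=6); MST = {0-8(w=15) 5-8(w=6)}
step 3: add edge 3-8 (w=12); MST = {0-8(w=15) 3-8(w=12) 5-8(w=6)}
step 4: add edge 2-5 (w=13); MST = {0-8(w=15) 2-5(w=13) 3-8(w=12) 5-8(w=6)}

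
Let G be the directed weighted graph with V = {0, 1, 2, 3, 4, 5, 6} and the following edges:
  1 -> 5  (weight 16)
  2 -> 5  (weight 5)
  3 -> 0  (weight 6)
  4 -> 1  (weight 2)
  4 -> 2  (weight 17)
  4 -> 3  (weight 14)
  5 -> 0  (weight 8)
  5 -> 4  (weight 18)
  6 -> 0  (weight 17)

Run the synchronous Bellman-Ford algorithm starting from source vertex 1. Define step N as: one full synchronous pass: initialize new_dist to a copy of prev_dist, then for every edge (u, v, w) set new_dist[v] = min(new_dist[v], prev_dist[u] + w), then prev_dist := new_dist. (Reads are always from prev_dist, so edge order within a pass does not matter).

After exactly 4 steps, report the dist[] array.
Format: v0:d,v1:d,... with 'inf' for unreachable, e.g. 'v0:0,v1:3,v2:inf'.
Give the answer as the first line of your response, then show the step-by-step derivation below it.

v0:24,v1:0,v2:51,v3:48,v4:34,v5:16,v6:inf

step 1: dist = v0:inf,v1:0,v2:inf,v3:inf,v4:inf,v5:16,v6:inf
step 2: dist = v0:24,v1:0,v2:inf,v3:inf,v4:34,v5:16,v6:inf
step 3: dist = v0:24,v1:0,v2:51,v3:48,v4:34,v5:16,v6:inf
step 4: dist = v0:24,v1:0,v2:51,v3:48,v4:34,v5:16,v6:inf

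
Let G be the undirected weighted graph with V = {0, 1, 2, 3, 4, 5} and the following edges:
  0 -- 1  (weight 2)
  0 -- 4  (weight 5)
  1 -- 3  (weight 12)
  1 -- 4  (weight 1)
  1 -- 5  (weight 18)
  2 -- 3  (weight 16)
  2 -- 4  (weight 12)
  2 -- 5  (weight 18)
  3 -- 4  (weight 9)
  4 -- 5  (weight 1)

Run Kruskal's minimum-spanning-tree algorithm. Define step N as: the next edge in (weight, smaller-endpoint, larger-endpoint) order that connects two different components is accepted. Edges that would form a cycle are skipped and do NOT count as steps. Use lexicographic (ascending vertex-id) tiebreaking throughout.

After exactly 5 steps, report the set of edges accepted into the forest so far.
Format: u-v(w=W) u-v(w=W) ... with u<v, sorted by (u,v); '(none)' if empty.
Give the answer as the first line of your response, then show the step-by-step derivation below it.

0-1(w=2) 1-4(w=1) 2-4(w=12) 3-4(w=9) 4-5(w=1)

step 1: add edge 1-4 (w=1); MST = {1-4(w=1)}
step 2: add edge 4-5 (w=1); MST = {1-4(w=1) 4-5(w=1)}
step 3: add edge 0-1 (w=2); MST = {0-1(w=2) 1-4(w=1) 4-5(w=1)}
step 4: add edge 3-4 (w=9); MST = {0-1(w=2) 1-4(w=1) 3-4(w=9) 4-5(w=1)}
step 5: add edge 2-4 (w=12); MST = {0-1(w=2) 1-4(w=1) 2-4(w=12) 3-4(w=9) 4-5(w=1)}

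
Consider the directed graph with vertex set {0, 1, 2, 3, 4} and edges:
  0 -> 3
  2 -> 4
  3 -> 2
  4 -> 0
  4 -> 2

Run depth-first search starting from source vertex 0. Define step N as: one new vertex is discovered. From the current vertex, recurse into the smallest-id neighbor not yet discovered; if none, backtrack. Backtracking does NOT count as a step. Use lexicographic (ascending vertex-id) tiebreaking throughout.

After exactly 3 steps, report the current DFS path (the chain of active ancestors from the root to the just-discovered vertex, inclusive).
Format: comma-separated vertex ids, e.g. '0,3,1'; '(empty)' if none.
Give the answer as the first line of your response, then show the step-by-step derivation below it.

0,3,2

step 1: discover 0; path=0; order=0
step 2: discover 3; path=0>3; order=0,3
step 3: discover 2; path=0>3>2; order=0,3,2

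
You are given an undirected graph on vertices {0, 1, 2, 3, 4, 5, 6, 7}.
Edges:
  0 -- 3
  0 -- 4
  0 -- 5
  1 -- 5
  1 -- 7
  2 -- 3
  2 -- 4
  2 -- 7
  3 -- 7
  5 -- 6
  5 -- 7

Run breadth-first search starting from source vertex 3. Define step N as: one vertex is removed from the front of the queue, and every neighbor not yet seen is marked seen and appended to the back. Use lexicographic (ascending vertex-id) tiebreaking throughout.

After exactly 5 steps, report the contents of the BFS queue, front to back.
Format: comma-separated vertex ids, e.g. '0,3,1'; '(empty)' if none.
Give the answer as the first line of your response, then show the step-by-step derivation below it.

5,1

step 1: dequeue 3; queue=[0,2,7]; order=3
step 2: dequeue 0; queue=[2,7,4,5]; order=3,0
step 3: dequeue 2; queue=[7,4,5]; order=3,0,2
step 4: dequeue 7; queue=[4,5,1]; order=3,0,2,7
step 5: dequeue 4; queue=[5,1]; order=3,0,2,7,4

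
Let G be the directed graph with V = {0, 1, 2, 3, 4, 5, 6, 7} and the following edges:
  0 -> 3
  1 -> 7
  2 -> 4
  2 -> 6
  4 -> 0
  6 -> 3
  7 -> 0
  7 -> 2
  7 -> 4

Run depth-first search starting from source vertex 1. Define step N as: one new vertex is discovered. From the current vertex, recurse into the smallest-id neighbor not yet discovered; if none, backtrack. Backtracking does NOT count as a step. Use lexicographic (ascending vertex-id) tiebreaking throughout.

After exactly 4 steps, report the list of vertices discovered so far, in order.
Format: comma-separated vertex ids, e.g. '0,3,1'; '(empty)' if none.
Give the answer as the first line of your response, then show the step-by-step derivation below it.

1,7,0,3

step 1: discover 1; path=1; order=1
step 2: discover 7; path=1>7; order=1,7
step 3: discover 0; path=1>7>0; order=1,7,0
step 4: discover 3; path=1>7>0>3; order=1,7,0,3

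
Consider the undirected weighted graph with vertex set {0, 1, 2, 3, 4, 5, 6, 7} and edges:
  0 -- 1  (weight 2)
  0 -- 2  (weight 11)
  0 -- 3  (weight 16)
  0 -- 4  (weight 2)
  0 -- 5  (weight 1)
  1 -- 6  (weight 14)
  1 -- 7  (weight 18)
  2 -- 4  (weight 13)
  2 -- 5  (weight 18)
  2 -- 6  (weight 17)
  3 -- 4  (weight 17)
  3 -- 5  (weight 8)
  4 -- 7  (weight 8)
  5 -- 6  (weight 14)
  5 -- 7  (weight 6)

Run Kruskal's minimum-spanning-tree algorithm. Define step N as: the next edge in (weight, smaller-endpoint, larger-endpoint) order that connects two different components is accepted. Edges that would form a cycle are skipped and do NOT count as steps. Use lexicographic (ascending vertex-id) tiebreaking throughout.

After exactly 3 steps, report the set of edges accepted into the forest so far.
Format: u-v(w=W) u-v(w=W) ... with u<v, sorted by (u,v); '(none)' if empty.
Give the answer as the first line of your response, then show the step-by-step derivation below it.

0-1(w=2) 0-4(w=2) 0-5(w=1)

step 1: add edge 0-5 (w=1); MST = {0-5(w=1)}
step 2: add edge 0-1 (w=2); MST = {0-1(w=2) 0-5(w=1)}
step 3: add edge 0-4 (w=2); MST = {0-1(w=2) 0-4(w=2) 0-5(w=1)}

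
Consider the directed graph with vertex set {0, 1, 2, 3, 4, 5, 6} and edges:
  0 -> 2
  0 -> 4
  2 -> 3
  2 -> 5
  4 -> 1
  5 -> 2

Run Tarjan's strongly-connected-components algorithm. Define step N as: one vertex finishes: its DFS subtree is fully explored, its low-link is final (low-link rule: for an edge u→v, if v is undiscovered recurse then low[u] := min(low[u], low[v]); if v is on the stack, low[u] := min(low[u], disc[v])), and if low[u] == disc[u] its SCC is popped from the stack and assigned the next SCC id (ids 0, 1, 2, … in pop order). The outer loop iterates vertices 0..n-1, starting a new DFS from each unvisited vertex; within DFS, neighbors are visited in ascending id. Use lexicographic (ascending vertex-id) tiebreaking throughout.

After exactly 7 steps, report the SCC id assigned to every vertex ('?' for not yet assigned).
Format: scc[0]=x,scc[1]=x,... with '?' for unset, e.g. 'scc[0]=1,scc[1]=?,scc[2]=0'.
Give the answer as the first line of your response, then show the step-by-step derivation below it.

scc[0]=4,scc[1]=2,scc[2]=1,scc[3]=0,scc[4]=3,scc[5]=1,scc[6]=5

step 1: low=(low[0]=0,low[1]=?,low[2]=1,low[3]=2,low[4]=?,low[5]=?,low[6]=?); scc=(scc[0]=?,scc[1]=?,scc[2]=?,scc[3]=0,scc[4]=?,scc[5]=?,scc[6]=?)
step 2: low=(low[0]=0,low[1]=?,low[2]=1,low[3]=2,low[4]=?,low[5]=1,low[6]=?); scc=(scc[0]=?,scc[1]=?,scc[2]=?,scc[3]=0,scc[4]=?,scc[5]=?,scc[6]=?)
step 3: low=(low[0]=0,low[1]=?,low[2]=1,low[3]=2,low[4]=?,low[5]=1,low[6]=?); scc=(scc[0]=?,scc[1]=?,scc[2]=1,scc[3]=0,scc[4]=?,scc[5]=1,scc[6]=?)
step 4: low=(low[0]=0,low[1]=5,low[2]=1,low[3]=2,low[4]=4,low[5]=1,low[6]=?); scc=(scc[0]=?,scc[1]=2,scc[2]=1,scc[3]=0,scc[4]=?,scc[5]=1,scc[6]=?)
step 5: low=(low[0]=0,low[1]=5,low[2]=1,low[3]=2,low[4]=4,low[5]=1,low[6]=?); scc=(scc[0]=?,scc[1]=2,scc[2]=1,scc[3]=0,scc[4]=3,scc[5]=1,scc[6]=?)
step 6: low=(low[0]=0,low[1]=5,low[2]=1,low[3]=2,low[4]=4,low[5]=1,low[6]=?); scc=(scc[0]=4,scc[1]=2,scc[2]=1,scc[3]=0,scc[4]=3,scc[5]=1,scc[6]=?)
step 7: low=(low[0]=0,low[1]=5,low[2]=1,low[3]=2,low[4]=4,low[5]=1,low[6]=6); scc=(scc[0]=4,scc[1]=2,scc[2]=1,scc[3]=0,scc[4]=3,scc[5]=1,scc[6]=5)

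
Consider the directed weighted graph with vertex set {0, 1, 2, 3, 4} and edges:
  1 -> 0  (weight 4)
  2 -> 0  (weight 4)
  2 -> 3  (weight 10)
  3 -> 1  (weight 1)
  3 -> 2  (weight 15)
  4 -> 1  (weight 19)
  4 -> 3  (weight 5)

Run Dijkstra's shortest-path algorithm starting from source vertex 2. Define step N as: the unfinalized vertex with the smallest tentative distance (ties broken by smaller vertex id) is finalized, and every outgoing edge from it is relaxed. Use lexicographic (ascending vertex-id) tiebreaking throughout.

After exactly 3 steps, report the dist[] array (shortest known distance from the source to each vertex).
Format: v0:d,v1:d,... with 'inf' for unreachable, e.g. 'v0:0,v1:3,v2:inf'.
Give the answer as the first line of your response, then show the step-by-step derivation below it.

v0:4,v1:11,v2:0,v3:10,v4:inf

step 1: dist = v0:4,v1:inf,v2:0,v3:10,v4:inf
step 2: dist = v0:4,v1:inf,v2:0,v3:10,v4:inf
step 3: dist = v0:4,v1:11,v2:0,v3:10,v4:inf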